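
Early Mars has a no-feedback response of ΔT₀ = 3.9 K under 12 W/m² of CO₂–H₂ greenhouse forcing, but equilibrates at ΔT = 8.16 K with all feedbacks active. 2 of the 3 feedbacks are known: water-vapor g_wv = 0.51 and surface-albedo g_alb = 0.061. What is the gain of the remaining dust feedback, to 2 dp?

Amplification A = ΔT/ΔT₀ = 8.16/3.9 = 2.092.
Total gain g = 1 − 1/A = 1 − 1/2.092 = 0.522.
Known gains sum to 0.51 + 0.061 = 0.571.
g_dust = 0.522 − 0.571 = -0.05.

-0.05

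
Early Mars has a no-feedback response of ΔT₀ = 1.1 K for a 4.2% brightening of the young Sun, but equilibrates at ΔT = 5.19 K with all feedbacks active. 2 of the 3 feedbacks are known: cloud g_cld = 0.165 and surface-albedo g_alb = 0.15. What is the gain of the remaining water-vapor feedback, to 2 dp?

0.47

Amplification A = ΔT/ΔT₀ = 5.19/1.1 = 4.718.
Total gain g = 1 − 1/A = 1 − 1/4.718 = 0.788.
Known gains sum to 0.165 + 0.15 = 0.315.
g_wv = 0.788 − 0.315 = 0.47.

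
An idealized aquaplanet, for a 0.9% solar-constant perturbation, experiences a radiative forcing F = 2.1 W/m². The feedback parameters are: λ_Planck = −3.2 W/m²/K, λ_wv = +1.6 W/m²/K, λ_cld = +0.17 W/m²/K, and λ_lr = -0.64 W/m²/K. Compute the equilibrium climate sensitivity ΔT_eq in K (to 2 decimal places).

Net feedback parameter λ = (−3.2) + (+1.6) + (+0.17) + (-0.64) = -2.07 W/m²/K.
ΔT = −F/λ = −2.1/(-2.07) = 1.01 K.

1.01 K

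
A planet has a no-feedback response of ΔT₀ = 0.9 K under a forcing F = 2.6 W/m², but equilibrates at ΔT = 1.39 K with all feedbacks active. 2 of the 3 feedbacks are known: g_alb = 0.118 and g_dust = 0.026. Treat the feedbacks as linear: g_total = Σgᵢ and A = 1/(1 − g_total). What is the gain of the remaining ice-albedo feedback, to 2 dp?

0.21

Amplification A = ΔT/ΔT₀ = 1.39/0.9 = 1.544.
Total gain g = 1 − 1/A = 1 − 1/1.544 = 0.3523.
Known gains sum to 0.118 + 0.026 = 0.144.
g_ice = 0.3523 − 0.144 = 0.21.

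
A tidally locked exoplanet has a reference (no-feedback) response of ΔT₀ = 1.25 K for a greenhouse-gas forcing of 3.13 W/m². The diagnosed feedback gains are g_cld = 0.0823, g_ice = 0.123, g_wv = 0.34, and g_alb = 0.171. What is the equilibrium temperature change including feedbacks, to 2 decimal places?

Total gain g = 0.0823 + 0.123 + 0.34 + 0.171 = 0.7163.
Amplification A = 1/(1 − 0.7163) = 3.525.
ΔT = 1.25 × 3.525 = 4.41 K.

4.41 K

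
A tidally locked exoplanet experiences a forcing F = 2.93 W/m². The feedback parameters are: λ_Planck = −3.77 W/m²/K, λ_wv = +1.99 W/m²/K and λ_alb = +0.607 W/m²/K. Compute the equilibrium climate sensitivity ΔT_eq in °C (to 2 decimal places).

Net feedback parameter λ = (−3.77) + (+1.99) + (+0.607) = -1.173 W/m²/K.
ΔT = −F/λ = −2.93/(-1.173) = 2.50 °C.

2.50 °C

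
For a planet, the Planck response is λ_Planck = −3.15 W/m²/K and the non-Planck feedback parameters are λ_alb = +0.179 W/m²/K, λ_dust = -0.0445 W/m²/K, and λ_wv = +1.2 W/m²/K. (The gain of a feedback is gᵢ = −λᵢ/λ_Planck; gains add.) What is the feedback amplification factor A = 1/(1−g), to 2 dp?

1.74

Convert to gains: g_alb = 0.179/3.15 = 0.05683; g_dust = -0.0445/3.15 = -0.01413; g_wv = 1.2/3.15 = 0.381.
Total gain g = 0.4237.
A = 1/(1 − 0.4237) = 1.74.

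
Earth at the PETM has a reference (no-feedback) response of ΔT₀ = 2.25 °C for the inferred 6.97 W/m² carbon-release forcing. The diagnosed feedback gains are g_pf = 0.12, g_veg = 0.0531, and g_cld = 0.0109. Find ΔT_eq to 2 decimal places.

Total gain g = 0.12 + 0.0531 + 0.0109 = 0.184.
Amplification A = 1/(1 − 0.184) = 1.225.
ΔT = 2.25 × 1.225 = 2.76 °C.

2.76 °C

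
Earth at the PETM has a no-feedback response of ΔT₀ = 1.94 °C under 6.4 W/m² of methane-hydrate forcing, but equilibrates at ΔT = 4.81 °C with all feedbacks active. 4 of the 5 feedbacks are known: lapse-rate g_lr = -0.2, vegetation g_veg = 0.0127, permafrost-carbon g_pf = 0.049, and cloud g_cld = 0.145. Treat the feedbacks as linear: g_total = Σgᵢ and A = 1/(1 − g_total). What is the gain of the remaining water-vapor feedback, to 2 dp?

0.59

Amplification A = ΔT/ΔT₀ = 4.81/1.94 = 2.479.
Total gain g = 1 − 1/A = 1 − 1/2.479 = 0.5966.
Known gains sum to -0.2 + 0.0127 + 0.049 + 0.145 = 0.0067.
g_wv = 0.5966 − 0.0067 = 0.59.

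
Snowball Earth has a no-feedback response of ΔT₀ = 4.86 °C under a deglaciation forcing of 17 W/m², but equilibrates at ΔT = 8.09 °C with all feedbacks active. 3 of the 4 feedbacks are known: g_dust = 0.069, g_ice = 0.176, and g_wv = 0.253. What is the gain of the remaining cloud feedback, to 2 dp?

-0.10

Amplification A = ΔT/ΔT₀ = 8.09/4.86 = 1.665.
Total gain g = 1 − 1/A = 1 − 1/1.665 = 0.3994.
Known gains sum to 0.069 + 0.176 + 0.253 = 0.498.
g_cld = 0.3994 − 0.498 = -0.10.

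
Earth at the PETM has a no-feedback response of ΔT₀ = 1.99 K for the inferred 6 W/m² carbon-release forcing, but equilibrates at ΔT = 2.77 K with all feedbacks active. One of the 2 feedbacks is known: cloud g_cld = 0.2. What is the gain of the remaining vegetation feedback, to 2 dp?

0.08

Amplification A = ΔT/ΔT₀ = 2.77/1.99 = 1.392.
Total gain g = 1 − 1/A = 1 − 1/1.392 = 0.2816.
The known gain is 0.2.
g_veg = 0.2816 − 0.2 = 0.08.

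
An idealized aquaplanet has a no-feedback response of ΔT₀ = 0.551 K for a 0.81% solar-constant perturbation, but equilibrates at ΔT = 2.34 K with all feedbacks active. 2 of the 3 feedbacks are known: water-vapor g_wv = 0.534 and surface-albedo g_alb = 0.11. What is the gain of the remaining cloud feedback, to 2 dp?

Amplification A = ΔT/ΔT₀ = 2.34/0.551 = 4.247.
Total gain g = 1 − 1/A = 1 − 1/4.247 = 0.7645.
Known gains sum to 0.534 + 0.11 = 0.644.
g_cld = 0.7645 − 0.644 = 0.12.

0.12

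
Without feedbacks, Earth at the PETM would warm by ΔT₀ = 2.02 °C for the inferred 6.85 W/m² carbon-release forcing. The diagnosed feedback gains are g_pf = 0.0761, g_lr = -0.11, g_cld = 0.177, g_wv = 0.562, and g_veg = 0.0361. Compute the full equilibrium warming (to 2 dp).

7.81 °C

Total gain g = 0.0761 − 0.11 + 0.177 + 0.562 + 0.0361 = 0.7412.
Amplification A = 1/(1 − 0.7412) = 3.864.
ΔT = 2.02 × 3.864 = 7.81 °C.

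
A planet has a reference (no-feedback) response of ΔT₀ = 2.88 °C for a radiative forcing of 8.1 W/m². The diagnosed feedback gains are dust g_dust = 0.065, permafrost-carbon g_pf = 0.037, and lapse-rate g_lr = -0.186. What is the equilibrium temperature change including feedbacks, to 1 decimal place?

2.7 °C

Total gain g = 0.065 + 0.037 − 0.186 = -0.084.
Amplification A = 1/(1 + 0.084) = 0.9225.
ΔT = 2.88 × 0.9225 = 2.7 °C.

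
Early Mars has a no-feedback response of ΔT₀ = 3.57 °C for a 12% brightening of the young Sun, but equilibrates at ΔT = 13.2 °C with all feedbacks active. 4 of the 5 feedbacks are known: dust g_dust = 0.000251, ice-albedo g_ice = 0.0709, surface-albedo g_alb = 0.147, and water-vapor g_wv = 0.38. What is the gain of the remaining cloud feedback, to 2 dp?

0.13

Amplification A = ΔT/ΔT₀ = 13.2/3.57 = 3.697.
Total gain g = 1 − 1/A = 1 − 1/3.697 = 0.7295.
Known gains sum to 0.000251 + 0.0709 + 0.147 + 0.38 = 0.598151.
g_cld = 0.7295 − 0.598151 = 0.13.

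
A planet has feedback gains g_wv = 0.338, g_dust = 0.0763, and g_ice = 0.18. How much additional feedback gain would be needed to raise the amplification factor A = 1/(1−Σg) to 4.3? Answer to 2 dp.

Current total gain = 0.5943.
Target gain for A = 4.3: g* = 1 − 1/4.3 = 0.7674.
Additional gain needed = 0.7674 − 0.5943 = 0.17.

0.17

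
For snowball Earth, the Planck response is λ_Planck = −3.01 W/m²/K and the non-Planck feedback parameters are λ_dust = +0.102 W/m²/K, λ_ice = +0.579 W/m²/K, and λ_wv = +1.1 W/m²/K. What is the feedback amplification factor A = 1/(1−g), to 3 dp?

2.449

Convert to gains: g_dust = 0.102/3.01 = 0.03389; g_ice = 0.579/3.01 = 0.1924; g_wv = 1.1/3.01 = 0.3654.
Total gain g = 0.59169.
A = 1/(1 − 0.59169) = 2.449.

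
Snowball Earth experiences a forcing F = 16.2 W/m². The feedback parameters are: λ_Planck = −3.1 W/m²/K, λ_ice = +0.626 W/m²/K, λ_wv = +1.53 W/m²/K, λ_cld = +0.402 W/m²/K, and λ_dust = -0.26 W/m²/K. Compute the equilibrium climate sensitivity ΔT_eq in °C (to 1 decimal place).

Net feedback parameter λ = (−3.1) + (+0.626) + (+1.53) + (+0.402) + (-0.26) = -0.802 W/m²/K.
ΔT = −F/λ = −16.2/(-0.802) = 20.2 °C.

20.2 °C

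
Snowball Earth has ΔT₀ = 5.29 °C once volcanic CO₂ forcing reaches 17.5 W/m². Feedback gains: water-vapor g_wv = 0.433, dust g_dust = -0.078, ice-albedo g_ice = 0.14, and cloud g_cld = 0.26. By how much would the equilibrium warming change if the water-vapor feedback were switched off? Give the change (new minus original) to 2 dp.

-13.79 °C

Original: g = 0.755, ΔT = 5.29/(1−0.755) = 21.5918 °C.
Without water-vapor: g' = 0.322, ΔT' = 5.29/(1−0.322) = 7.8024 °C.
Change = 7.8024 − 21.5918 = -13.79 °C.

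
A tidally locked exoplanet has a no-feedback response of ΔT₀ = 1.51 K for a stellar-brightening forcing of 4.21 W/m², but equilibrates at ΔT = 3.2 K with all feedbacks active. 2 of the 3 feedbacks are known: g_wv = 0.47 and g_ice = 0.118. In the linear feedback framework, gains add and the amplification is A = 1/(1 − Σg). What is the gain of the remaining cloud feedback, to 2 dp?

Amplification A = ΔT/ΔT₀ = 3.2/1.51 = 2.119.
Total gain g = 1 − 1/A = 1 − 1/2.119 = 0.5281.
Known gains sum to 0.47 + 0.118 = 0.588.
g_cld = 0.5281 − 0.588 = -0.06.

-0.06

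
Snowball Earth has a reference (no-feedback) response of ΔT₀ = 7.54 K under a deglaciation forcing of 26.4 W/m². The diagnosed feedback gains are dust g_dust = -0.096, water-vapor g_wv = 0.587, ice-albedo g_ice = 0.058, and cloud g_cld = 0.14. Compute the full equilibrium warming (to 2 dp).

24.24 K

Total gain g = -0.096 + 0.587 + 0.058 + 0.14 = 0.689.
Amplification A = 1/(1 − 0.689) = 3.215.
ΔT = 7.54 × 3.215 = 24.24 K.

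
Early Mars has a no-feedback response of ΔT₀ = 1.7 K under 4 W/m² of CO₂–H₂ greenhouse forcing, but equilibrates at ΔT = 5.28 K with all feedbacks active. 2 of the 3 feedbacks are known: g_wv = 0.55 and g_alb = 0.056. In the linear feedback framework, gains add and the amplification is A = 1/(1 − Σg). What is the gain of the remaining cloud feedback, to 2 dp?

0.07

Amplification A = ΔT/ΔT₀ = 5.28/1.7 = 3.106.
Total gain g = 1 − 1/A = 1 − 1/3.106 = 0.678.
Known gains sum to 0.55 + 0.056 = 0.606.
g_cld = 0.678 − 0.606 = 0.07.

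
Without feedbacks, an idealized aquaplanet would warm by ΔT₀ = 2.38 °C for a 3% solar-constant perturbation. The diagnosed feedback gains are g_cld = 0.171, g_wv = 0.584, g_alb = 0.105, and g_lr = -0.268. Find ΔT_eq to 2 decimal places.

Total gain g = 0.171 + 0.584 + 0.105 − 0.268 = 0.592.
Amplification A = 1/(1 − 0.592) = 2.451.
ΔT = 2.38 × 2.451 = 5.83 °C.

5.83 °C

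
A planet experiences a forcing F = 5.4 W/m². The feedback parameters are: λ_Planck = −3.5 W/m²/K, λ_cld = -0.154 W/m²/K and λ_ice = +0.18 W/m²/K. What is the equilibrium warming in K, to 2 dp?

1.55 K

Net feedback parameter λ = (−3.5) + (-0.154) + (+0.18) = -3.474 W/m²/K.
ΔT = −F/λ = −5.4/(-3.474) = 1.55 K.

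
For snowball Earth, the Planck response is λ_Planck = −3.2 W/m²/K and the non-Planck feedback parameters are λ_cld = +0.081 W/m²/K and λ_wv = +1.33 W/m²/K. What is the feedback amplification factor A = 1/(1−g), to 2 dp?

Convert to gains: g_cld = 0.081/3.2 = 0.02531; g_wv = 1.33/3.2 = 0.4156.
Total gain g = 0.44091.
A = 1/(1 − 0.44091) = 1.79.

1.79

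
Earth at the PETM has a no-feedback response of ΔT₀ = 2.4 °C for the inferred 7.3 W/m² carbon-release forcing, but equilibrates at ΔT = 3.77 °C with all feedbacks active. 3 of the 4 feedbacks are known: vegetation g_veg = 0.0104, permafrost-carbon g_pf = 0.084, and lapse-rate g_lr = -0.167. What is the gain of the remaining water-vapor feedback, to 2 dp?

0.44

Amplification A = ΔT/ΔT₀ = 3.77/2.4 = 1.571.
Total gain g = 1 − 1/A = 1 − 1/1.571 = 0.3635.
Known gains sum to 0.0104 + 0.084 − 0.167 = -0.0726.
g_wv = 0.3635 + 0.0726 = 0.44.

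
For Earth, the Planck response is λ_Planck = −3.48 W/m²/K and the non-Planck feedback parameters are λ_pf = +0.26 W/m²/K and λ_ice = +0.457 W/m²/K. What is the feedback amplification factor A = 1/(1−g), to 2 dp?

1.26

Convert to gains: g_pf = 0.26/3.48 = 0.07471; g_ice = 0.457/3.48 = 0.1313.
Total gain g = 0.20601.
A = 1/(1 − 0.20601) = 1.26.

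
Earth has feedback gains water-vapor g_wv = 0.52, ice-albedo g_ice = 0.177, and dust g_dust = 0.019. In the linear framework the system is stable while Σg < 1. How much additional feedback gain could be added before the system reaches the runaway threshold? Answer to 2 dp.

Current total gain = 0.52 + 0.177 + 0.019 = 0.716.
Margin to runaway = 1 − 0.716 = 0.28.

0.28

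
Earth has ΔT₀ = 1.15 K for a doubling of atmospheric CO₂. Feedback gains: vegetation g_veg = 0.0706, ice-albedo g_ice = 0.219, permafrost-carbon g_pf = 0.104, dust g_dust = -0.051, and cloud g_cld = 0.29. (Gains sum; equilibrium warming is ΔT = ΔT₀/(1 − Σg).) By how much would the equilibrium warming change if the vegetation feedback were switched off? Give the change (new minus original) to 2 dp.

-0.50 K

Original: g = 0.6326, ΔT = 1.15/(1−0.6326) = 3.1301 K.
Without vegetation: g' = 0.562, ΔT' = 1.15/(1−0.562) = 2.6256 K.
Change = 2.6256 − 3.1301 = -0.50 K.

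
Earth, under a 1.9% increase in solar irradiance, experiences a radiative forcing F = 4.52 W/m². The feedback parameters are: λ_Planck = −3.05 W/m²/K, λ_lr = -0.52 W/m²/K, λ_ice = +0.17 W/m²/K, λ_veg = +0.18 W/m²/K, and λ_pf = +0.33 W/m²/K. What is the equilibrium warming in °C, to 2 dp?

Net feedback parameter λ = (−3.05) + (-0.52) + (+0.17) + (+0.18) + (+0.33) = -2.89 W/m²/K.
ΔT = −F/λ = −4.52/(-2.89) = 1.56 °C.

1.56 °C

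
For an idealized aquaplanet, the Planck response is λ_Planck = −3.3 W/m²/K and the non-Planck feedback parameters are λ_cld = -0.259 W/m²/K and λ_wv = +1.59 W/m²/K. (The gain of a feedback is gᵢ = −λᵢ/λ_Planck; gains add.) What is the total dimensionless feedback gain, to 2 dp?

Convert to gains: g_cld = -0.259/3.3 = -0.07848; g_wv = 1.59/3.3 = 0.4818.
Total gain g = 0.40332.

0.40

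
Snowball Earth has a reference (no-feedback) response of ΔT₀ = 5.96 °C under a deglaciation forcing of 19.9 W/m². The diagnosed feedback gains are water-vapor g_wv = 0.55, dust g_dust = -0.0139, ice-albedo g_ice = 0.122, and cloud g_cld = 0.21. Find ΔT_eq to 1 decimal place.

Total gain g = 0.55 − 0.0139 + 0.122 + 0.21 = 0.8681.
Amplification A = 1/(1 − 0.8681) = 7.582.
ΔT = 5.96 × 7.582 = 45.2 °C.

45.2 °C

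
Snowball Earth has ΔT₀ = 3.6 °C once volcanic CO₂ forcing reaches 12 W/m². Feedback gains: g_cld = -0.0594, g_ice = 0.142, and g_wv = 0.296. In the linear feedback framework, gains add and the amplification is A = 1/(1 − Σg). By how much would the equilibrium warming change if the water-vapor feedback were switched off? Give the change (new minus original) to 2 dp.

Original: g = 0.3786, ΔT = 3.6/(1−0.3786) = 5.7934 °C.
Without water-vapor: g' = 0.0826, ΔT' = 3.6/(1−0.0826) = 3.9241 °C.
Change = 3.9241 − 5.7934 = -1.87 °C.

-1.87 °C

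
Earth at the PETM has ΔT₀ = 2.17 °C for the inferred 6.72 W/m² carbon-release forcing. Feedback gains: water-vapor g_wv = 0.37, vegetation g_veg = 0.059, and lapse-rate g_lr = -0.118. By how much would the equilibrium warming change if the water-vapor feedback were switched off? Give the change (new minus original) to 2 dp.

-1.10 °C

Original: g = 0.311, ΔT = 2.17/(1−0.311) = 3.1495 °C.
Without water-vapor: g' = -0.059, ΔT' = 2.17/(1+0.059) = 2.0491 °C.
Change = 2.0491 − 3.1495 = -1.10 °C.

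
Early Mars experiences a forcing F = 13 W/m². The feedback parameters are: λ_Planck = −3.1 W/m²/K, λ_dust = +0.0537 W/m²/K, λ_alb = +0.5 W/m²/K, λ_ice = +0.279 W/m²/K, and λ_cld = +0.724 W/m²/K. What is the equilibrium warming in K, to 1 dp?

8.4 K

Net feedback parameter λ = (−3.1) + (+0.0537) + (+0.5) + (+0.279) + (+0.724) = -1.5433 W/m²/K.
ΔT = −F/λ = −13/(-1.5433) = 8.4 K.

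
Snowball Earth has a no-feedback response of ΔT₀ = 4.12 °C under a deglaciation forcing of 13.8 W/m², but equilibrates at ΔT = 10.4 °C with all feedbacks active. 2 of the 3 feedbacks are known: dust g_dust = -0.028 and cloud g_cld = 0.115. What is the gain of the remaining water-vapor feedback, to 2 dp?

0.52

Amplification A = ΔT/ΔT₀ = 10.4/4.12 = 2.524.
Total gain g = 1 − 1/A = 1 − 1/2.524 = 0.6038.
Known gains sum to -0.028 + 0.115 = 0.087.
g_wv = 0.6038 − 0.087 = 0.52.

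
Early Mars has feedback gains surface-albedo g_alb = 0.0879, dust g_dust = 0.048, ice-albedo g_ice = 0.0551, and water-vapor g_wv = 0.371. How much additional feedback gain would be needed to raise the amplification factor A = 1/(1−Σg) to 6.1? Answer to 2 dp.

0.27

Current total gain = 0.562.
Target gain for A = 6.1: g* = 1 − 1/6.1 = 0.8361.
Additional gain needed = 0.8361 − 0.562 = 0.27.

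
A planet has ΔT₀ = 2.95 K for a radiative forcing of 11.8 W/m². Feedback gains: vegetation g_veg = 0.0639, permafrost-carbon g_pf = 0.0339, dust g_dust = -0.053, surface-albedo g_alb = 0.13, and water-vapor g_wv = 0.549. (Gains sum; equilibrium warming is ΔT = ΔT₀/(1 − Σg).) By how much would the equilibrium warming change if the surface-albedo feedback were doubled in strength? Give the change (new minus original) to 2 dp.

Original: g = 0.7238, ΔT = 2.95/(1−0.7238) = 10.6807 K.
With doubled surface-albedo: g' = 0.8538, ΔT' = 2.95/(1−0.8538) = 20.1778 K.
Change = 20.1778 − 10.6807 = 9.50 K.

9.50 K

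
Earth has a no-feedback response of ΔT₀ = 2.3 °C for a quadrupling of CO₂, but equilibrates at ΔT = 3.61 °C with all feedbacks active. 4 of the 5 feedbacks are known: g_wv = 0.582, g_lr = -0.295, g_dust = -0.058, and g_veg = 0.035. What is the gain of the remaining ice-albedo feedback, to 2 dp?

0.10

Amplification A = ΔT/ΔT₀ = 3.61/2.3 = 1.57.
Total gain g = 1 − 1/A = 1 − 1/1.57 = 0.3631.
Known gains sum to 0.582 − 0.295 − 0.058 + 0.035 = 0.264.
g_ice = 0.3631 − 0.264 = 0.10.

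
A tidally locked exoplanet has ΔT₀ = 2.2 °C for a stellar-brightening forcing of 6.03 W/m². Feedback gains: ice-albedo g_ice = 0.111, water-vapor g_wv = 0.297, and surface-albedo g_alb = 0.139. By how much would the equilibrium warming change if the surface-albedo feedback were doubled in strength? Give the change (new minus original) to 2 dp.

Original: g = 0.547, ΔT = 2.2/(1−0.547) = 4.8565 °C.
With doubled surface-albedo: g' = 0.686, ΔT' = 2.2/(1−0.686) = 7.0064 °C.
Change = 7.0064 − 4.8565 = 2.15 °C.

2.15 °C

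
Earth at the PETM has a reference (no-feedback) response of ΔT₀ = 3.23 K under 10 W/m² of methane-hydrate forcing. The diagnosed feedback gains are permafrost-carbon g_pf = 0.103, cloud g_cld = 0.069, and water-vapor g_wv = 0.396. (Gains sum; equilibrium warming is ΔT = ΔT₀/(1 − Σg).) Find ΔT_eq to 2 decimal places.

7.48 K

Total gain g = 0.103 + 0.069 + 0.396 = 0.568.
Amplification A = 1/(1 − 0.568) = 2.315.
ΔT = 3.23 × 2.315 = 7.48 K.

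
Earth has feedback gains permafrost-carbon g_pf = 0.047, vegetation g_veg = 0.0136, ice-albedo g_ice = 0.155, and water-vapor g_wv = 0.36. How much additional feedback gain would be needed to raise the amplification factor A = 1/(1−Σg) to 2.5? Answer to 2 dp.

0.02

Current total gain = 0.5756.
Target gain for A = 2.5: g* = 1 − 1/2.5 = 0.6.
Additional gain needed = 0.6 − 0.5756 = 0.02.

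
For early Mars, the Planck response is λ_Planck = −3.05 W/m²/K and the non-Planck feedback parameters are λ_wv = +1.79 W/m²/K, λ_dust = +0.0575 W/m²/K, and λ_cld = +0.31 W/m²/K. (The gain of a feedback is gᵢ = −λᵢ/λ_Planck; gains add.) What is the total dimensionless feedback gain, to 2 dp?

0.71

Convert to gains: g_wv = 1.79/3.05 = 0.5869; g_dust = 0.0575/3.05 = 0.01885; g_cld = 0.31/3.05 = 0.1016.
Total gain g = 0.70735.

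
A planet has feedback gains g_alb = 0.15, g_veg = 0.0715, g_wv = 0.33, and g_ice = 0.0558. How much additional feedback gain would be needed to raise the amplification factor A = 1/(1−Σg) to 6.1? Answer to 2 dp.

Current total gain = 0.6073.
Target gain for A = 6.1: g* = 1 − 1/6.1 = 0.8361.
Additional gain needed = 0.8361 − 0.6073 = 0.23.

0.23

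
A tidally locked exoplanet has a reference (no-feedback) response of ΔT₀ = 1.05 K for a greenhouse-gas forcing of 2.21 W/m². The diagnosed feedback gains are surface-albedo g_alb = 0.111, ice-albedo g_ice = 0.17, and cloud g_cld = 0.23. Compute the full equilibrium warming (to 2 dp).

Total gain g = 0.111 + 0.17 + 0.23 = 0.511.
Amplification A = 1/(1 − 0.511) = 2.045.
ΔT = 1.05 × 2.045 = 2.15 K.

2.15 K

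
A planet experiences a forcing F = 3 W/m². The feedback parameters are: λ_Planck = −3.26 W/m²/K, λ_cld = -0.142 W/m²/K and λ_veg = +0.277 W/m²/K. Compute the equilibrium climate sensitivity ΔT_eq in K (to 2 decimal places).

0.96 K

Net feedback parameter λ = (−3.26) + (-0.142) + (+0.277) = -3.125 W/m²/K.
ΔT = −F/λ = −3/(-3.125) = 0.96 K.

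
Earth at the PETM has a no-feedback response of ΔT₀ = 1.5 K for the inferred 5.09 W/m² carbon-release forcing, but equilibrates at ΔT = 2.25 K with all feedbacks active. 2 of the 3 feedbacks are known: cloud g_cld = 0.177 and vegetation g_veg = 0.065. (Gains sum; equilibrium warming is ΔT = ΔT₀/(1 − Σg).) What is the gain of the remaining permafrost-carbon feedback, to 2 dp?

0.09

Amplification A = ΔT/ΔT₀ = 2.25/1.5 = 1.5.
Total gain g = 1 − 1/A = 1 − 1/1.5 = 0.3333.
Known gains sum to 0.177 + 0.065 = 0.242.
g_pf = 0.3333 − 0.242 = 0.09.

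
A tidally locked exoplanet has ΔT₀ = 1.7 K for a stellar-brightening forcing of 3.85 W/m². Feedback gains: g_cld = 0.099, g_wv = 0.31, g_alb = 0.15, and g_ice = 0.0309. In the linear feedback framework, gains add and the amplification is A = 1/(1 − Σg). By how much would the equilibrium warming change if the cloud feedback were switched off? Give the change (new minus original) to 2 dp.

Original: g = 0.5899, ΔT = 1.7/(1−0.5899) = 4.1453 K.
Without cloud: g' = 0.4909, ΔT' = 1.7/(1−0.4909) = 3.3392 K.
Change = 3.3392 − 4.1453 = -0.81 K.

-0.81 K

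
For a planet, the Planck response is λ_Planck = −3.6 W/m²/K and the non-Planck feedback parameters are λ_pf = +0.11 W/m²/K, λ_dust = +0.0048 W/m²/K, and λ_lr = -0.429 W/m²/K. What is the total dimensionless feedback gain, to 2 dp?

Convert to gains: g_pf = 0.11/3.6 = 0.03056; g_dust = 0.0048/3.6 = 0.001333; g_lr = -0.429/3.6 = -0.1192.
Total gain g = -0.087307.

-0.09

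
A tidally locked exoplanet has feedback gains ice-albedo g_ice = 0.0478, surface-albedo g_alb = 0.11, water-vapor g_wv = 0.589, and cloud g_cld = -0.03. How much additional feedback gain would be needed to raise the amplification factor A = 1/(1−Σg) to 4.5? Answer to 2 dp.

0.06

Current total gain = 0.7168.
Target gain for A = 4.5: g* = 1 − 1/4.5 = 0.7778.
Additional gain needed = 0.7778 − 0.7168 = 0.06.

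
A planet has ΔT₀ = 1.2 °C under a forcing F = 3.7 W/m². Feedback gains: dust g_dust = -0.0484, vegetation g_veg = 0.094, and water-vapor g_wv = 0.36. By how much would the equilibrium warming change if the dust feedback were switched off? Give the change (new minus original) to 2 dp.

0.18 °C

Original: g = 0.4056, ΔT = 1.2/(1−0.4056) = 2.0188 °C.
Without dust: g' = 0.454, ΔT' = 1.2/(1−0.454) = 2.1978 °C.
Change = 2.1978 − 2.0188 = 0.18 °C.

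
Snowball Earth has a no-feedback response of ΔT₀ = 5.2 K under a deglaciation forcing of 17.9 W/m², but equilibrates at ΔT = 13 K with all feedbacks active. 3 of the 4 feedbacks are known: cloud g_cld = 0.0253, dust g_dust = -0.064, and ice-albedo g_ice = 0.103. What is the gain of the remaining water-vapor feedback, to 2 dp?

0.54

Amplification A = ΔT/ΔT₀ = 13/5.2 = 2.5.
Total gain g = 1 − 1/A = 1 − 1/2.5 = 0.6.
Known gains sum to 0.0253 − 0.064 + 0.103 = 0.0643.
g_wv = 0.6 − 0.0643 = 0.54.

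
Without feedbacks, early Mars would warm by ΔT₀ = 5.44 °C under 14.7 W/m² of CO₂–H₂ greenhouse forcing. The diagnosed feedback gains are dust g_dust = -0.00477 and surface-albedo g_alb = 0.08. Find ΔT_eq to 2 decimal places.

5.88 °C

Total gain g = -0.00477 + 0.08 = 0.07523.
Amplification A = 1/(1 − 0.07523) = 1.081.
ΔT = 5.44 × 1.081 = 5.88 °C.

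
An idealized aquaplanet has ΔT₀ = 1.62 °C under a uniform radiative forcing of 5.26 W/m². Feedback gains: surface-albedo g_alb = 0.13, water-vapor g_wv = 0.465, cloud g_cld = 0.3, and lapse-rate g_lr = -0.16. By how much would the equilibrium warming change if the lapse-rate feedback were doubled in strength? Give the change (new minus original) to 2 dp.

Original: g = 0.735, ΔT = 1.62/(1−0.735) = 6.1132 °C.
With doubled lapse-rate: g' = 0.575, ΔT' = 1.62/(1−0.575) = 3.8118 °C.
Change = 3.8118 − 6.1132 = -2.30 °C.

-2.30 °C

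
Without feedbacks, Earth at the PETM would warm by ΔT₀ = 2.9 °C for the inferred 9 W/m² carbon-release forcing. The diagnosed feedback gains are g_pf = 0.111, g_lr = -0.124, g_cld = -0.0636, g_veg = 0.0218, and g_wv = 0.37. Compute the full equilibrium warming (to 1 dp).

Total gain g = 0.111 − 0.124 − 0.0636 + 0.0218 + 0.37 = 0.3152.
Amplification A = 1/(1 − 0.3152) = 1.46.
ΔT = 2.9 × 1.46 = 4.2 °C.

4.2 °C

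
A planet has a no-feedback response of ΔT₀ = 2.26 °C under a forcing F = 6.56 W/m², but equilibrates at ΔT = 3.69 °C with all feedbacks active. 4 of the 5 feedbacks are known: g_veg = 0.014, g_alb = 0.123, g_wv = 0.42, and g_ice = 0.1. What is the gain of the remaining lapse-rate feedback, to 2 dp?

-0.27

Amplification A = ΔT/ΔT₀ = 3.69/2.26 = 1.633.
Total gain g = 1 − 1/A = 1 − 1/1.633 = 0.3876.
Known gains sum to 0.014 + 0.123 + 0.42 + 0.1 = 0.657.
g_lr = 0.3876 − 0.657 = -0.27.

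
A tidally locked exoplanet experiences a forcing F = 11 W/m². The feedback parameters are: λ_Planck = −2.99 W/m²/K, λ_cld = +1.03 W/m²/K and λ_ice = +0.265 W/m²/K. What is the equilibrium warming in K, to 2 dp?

Net feedback parameter λ = (−2.99) + (+1.03) + (+0.265) = -1.695 W/m²/K.
ΔT = −F/λ = −11/(-1.695) = 6.49 K.

6.49 K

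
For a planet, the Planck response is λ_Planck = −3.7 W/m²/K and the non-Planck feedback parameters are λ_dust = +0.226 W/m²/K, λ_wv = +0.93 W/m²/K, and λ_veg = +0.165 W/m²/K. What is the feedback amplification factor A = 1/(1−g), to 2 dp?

Convert to gains: g_dust = 0.226/3.7 = 0.06108; g_wv = 0.93/3.7 = 0.2514; g_veg = 0.165/3.7 = 0.04459.
Total gain g = 0.35707.
A = 1/(1 − 0.35707) = 1.56.

1.56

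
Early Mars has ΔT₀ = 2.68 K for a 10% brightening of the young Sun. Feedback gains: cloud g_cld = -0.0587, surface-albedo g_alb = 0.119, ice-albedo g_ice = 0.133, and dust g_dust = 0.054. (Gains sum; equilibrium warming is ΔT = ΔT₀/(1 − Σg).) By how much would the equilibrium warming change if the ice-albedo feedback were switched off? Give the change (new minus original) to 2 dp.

-0.53 K

Original: g = 0.2473, ΔT = 2.68/(1−0.2473) = 3.5605 K.
Without ice-albedo: g' = 0.1143, ΔT' = 2.68/(1−0.1143) = 3.0259 K.
Change = 3.0259 − 3.5605 = -0.53 K.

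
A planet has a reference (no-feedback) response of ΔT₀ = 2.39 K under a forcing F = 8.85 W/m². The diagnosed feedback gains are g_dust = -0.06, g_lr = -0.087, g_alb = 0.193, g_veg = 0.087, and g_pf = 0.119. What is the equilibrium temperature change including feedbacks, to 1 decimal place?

Total gain g = -0.06 − 0.087 + 0.193 + 0.087 + 0.119 = 0.252.
Amplification A = 1/(1 − 0.252) = 1.337.
ΔT = 2.39 × 1.337 = 3.2 K.

3.2 K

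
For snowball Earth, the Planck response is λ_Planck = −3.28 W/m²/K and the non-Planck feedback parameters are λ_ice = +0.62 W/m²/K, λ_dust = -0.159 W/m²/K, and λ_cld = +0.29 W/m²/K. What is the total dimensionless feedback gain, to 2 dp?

Convert to gains: g_ice = 0.62/3.28 = 0.189; g_dust = -0.159/3.28 = -0.04848; g_cld = 0.29/3.28 = 0.08841.
Total gain g = 0.22893.

0.23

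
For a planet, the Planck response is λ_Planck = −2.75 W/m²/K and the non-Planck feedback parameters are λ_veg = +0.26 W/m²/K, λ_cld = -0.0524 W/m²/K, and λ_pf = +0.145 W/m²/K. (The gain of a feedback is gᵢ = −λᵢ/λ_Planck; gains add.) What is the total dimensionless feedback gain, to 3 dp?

Convert to gains: g_veg = 0.26/2.75 = 0.09455; g_cld = -0.0524/2.75 = -0.01905; g_pf = 0.145/2.75 = 0.05273.
Total gain g = 0.12823.

0.128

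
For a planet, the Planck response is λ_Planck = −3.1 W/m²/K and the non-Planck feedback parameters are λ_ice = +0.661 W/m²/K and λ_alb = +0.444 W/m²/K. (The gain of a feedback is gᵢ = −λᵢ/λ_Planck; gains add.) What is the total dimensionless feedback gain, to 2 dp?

Convert to gains: g_ice = 0.661/3.1 = 0.2132; g_alb = 0.444/3.1 = 0.1432.
Total gain g = 0.3564.

0.36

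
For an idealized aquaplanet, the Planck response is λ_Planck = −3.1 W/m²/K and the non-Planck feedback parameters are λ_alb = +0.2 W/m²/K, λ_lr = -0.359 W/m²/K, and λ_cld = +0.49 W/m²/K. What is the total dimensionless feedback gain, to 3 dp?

Convert to gains: g_alb = 0.2/3.1 = 0.06452; g_lr = -0.359/3.1 = -0.1158; g_cld = 0.49/3.1 = 0.1581.
Total gain g = 0.10682.

0.107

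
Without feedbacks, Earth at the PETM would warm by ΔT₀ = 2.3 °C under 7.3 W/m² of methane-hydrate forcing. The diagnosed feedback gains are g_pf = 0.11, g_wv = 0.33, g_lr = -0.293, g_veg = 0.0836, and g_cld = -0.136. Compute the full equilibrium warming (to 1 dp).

Total gain g = 0.11 + 0.33 − 0.293 + 0.0836 − 0.136 = 0.0946.
Amplification A = 1/(1 − 0.0946) = 1.104.
ΔT = 2.3 × 1.104 = 2.5 °C.

2.5 °C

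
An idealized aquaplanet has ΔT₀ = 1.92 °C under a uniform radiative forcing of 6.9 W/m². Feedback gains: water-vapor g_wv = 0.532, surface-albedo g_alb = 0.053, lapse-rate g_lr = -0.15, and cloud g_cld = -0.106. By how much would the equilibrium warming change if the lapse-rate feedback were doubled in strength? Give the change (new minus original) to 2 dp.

Original: g = 0.329, ΔT = 1.92/(1−0.329) = 2.8614 °C.
With doubled lapse-rate: g' = 0.179, ΔT' = 1.92/(1−0.179) = 2.3386 °C.
Change = 2.3386 − 2.8614 = -0.52 °C.

-0.52 °C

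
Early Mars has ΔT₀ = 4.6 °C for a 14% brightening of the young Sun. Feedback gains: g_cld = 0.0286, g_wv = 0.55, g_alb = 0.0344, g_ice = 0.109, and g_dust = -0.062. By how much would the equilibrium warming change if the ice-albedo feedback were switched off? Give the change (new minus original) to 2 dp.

-3.28 °C

Original: g = 0.66, ΔT = 4.6/(1−0.66) = 13.5294 °C.
Without ice-albedo: g' = 0.551, ΔT' = 4.6/(1−0.551) = 10.2450 °C.
Change = 10.2450 − 13.5294 = -3.28 °C.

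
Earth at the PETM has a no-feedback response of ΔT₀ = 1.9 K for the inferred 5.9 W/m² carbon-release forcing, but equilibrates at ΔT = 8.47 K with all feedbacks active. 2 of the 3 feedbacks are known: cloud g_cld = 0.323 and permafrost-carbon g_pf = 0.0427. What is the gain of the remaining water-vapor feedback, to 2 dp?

0.41

Amplification A = ΔT/ΔT₀ = 8.47/1.9 = 4.458.
Total gain g = 1 − 1/A = 1 − 1/4.458 = 0.7757.
Known gains sum to 0.323 + 0.0427 = 0.3657.
g_wv = 0.7757 − 0.3657 = 0.41.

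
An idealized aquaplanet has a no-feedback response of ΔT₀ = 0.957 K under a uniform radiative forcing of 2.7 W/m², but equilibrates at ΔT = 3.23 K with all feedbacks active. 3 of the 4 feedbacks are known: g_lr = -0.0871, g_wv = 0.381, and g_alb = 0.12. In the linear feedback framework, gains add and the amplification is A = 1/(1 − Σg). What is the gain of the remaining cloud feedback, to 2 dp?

0.29

Amplification A = ΔT/ΔT₀ = 3.23/0.957 = 3.375.
Total gain g = 1 − 1/A = 1 − 1/3.375 = 0.7037.
Known gains sum to -0.0871 + 0.381 + 0.12 = 0.4139.
g_cld = 0.7037 − 0.4139 = 0.29.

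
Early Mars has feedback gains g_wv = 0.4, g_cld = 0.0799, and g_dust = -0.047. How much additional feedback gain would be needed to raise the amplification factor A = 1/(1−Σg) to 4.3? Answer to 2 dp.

0.33

Current total gain = 0.4329.
Target gain for A = 4.3: g* = 1 − 1/4.3 = 0.7674.
Additional gain needed = 0.7674 − 0.4329 = 0.33.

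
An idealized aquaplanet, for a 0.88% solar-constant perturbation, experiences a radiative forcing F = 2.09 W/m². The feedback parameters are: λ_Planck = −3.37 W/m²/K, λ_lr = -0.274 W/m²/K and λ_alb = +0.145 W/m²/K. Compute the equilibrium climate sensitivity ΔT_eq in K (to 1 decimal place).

Net feedback parameter λ = (−3.37) + (-0.274) + (+0.145) = -3.499 W/m²/K.
ΔT = −F/λ = −2.09/(-3.499) = 0.6 K.

0.6 K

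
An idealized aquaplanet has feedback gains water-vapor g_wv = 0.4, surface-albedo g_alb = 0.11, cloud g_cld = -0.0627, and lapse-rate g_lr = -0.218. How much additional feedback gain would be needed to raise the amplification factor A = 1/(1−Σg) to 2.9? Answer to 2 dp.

Current total gain = 0.2293.
Target gain for A = 2.9: g* = 1 − 1/2.9 = 0.6552.
Additional gain needed = 0.6552 − 0.2293 = 0.43.

0.43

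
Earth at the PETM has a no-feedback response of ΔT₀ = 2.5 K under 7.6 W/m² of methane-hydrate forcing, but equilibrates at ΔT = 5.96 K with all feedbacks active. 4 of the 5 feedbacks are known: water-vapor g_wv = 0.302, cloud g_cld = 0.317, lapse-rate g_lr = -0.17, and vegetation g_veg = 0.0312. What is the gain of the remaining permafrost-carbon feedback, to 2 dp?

0.10

Amplification A = ΔT/ΔT₀ = 5.96/2.5 = 2.384.
Total gain g = 1 − 1/A = 1 − 1/2.384 = 0.5805.
Known gains sum to 0.302 + 0.317 − 0.17 + 0.0312 = 0.4802.
g_pf = 0.5805 − 0.4802 = 0.10.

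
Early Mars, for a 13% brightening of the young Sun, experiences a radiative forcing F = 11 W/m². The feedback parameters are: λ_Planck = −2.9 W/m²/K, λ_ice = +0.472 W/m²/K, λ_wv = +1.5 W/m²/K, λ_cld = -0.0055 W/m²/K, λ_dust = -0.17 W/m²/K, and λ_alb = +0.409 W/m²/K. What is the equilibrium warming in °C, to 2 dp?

15.84 °C

Net feedback parameter λ = (−2.9) + (+0.472) + (+1.5) + (-0.0055) + (-0.17) + (+0.409) = -0.6945 W/m²/K.
ΔT = −F/λ = −11/(-0.6945) = 15.84 °C.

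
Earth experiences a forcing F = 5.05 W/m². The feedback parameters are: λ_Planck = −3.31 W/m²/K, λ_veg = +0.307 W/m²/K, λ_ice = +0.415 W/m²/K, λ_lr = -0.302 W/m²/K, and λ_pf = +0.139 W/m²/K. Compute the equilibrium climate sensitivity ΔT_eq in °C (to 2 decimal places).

Net feedback parameter λ = (−3.31) + (+0.307) + (+0.415) + (-0.302) + (+0.139) = -2.751 W/m²/K.
ΔT = −F/λ = −5.05/(-2.751) = 1.84 °C.

1.84 °C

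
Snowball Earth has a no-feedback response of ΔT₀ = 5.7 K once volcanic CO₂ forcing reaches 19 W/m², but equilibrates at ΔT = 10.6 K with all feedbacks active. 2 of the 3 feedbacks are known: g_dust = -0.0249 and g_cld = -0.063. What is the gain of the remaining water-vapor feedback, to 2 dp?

Amplification A = ΔT/ΔT₀ = 10.6/5.7 = 1.86.
Total gain g = 1 − 1/A = 1 − 1/1.86 = 0.4624.
Known gains sum to -0.0249 − 0.063 = -0.0879.
g_wv = 0.4624 + 0.0879 = 0.55.

0.55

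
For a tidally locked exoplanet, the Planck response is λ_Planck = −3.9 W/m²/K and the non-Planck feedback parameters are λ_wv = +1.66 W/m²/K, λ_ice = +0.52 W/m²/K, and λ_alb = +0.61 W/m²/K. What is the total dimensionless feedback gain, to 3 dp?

Convert to gains: g_wv = 1.66/3.9 = 0.4256; g_ice = 0.52/3.9 = 0.1333; g_alb = 0.61/3.9 = 0.1564.
Total gain g = 0.7153.

0.715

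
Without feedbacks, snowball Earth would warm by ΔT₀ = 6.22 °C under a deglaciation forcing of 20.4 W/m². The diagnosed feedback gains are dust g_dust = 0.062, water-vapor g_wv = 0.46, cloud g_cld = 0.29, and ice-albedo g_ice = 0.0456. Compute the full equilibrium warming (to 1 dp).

Total gain g = 0.062 + 0.46 + 0.29 + 0.0456 = 0.8576.
Amplification A = 1/(1 − 0.8576) = 7.022.
ΔT = 6.22 × 7.022 = 43.7 °C.

43.7 °C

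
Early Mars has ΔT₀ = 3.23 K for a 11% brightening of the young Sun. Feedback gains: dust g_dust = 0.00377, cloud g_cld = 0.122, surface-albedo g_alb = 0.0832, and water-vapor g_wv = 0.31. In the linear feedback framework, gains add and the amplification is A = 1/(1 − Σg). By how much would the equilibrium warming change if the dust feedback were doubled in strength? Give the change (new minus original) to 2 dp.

0.05 K

Original: g = 0.51897, ΔT = 3.23/(1−0.51897) = 6.7148 K.
With doubled dust: g' = 0.52274, ΔT' = 3.23/(1−0.52274) = 6.7678 K.
Change = 6.7678 − 6.7148 = 0.05 K.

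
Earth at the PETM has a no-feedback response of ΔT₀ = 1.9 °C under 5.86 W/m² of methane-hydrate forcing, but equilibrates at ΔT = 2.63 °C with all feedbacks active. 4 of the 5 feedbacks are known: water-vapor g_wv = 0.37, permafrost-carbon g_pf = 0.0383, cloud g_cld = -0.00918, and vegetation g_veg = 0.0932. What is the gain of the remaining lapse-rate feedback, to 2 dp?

Amplification A = ΔT/ΔT₀ = 2.63/1.9 = 1.384.
Total gain g = 1 − 1/A = 1 − 1/1.384 = 0.2775.
Known gains sum to 0.37 + 0.0383 − 0.00918 + 0.0932 = 0.49232.
g_lr = 0.2775 − 0.49232 = -0.21.

-0.21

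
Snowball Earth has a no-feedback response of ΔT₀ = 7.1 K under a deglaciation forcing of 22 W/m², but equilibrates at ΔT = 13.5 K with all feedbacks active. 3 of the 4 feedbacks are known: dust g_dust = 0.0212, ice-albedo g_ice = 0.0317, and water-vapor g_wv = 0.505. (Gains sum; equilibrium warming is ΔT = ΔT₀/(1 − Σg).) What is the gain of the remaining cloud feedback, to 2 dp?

Amplification A = ΔT/ΔT₀ = 13.5/7.1 = 1.901.
Total gain g = 1 − 1/A = 1 − 1/1.901 = 0.474.
Known gains sum to 0.0212 + 0.0317 + 0.505 = 0.5579.
g_cld = 0.474 − 0.5579 = -0.08.

-0.08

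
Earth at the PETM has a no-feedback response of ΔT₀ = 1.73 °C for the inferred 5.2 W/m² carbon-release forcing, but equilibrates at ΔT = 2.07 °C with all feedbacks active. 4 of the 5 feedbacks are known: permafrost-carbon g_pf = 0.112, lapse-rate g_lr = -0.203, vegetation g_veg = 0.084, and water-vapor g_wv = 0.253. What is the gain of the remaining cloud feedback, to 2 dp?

Amplification A = ΔT/ΔT₀ = 2.07/1.73 = 1.197.
Total gain g = 1 − 1/A = 1 − 1/1.197 = 0.1646.
Known gains sum to 0.112 − 0.203 + 0.084 + 0.253 = 0.246.
g_cld = 0.1646 − 0.246 = -0.08.

-0.08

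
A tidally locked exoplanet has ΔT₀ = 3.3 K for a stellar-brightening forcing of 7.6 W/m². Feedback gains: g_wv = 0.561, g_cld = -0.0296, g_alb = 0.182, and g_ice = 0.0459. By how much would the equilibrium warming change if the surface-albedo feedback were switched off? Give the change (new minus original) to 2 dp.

-5.90 K

Original: g = 0.7593, ΔT = 3.3/(1−0.7593) = 13.7100 K.
Without surface-albedo: g' = 0.5773, ΔT' = 3.3/(1−0.5773) = 7.8070 K.
Change = 7.8070 − 13.7100 = -5.90 K.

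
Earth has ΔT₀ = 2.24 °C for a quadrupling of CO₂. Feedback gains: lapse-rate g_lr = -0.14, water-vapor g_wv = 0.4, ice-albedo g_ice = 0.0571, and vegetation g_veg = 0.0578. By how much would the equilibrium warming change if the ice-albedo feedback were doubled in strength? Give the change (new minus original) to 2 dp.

0.36 °C

Original: g = 0.3749, ΔT = 2.24/(1−0.3749) = 3.5834 °C.
With doubled ice-albedo: g' = 0.432, ΔT' = 2.24/(1−0.432) = 3.9437 °C.
Change = 3.9437 − 3.5834 = 0.36 °C.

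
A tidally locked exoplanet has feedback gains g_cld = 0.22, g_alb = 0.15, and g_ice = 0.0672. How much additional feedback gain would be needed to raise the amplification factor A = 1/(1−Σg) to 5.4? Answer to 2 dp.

Current total gain = 0.4372.
Target gain for A = 5.4: g* = 1 − 1/5.4 = 0.8148.
Additional gain needed = 0.8148 − 0.4372 = 0.38.

0.38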